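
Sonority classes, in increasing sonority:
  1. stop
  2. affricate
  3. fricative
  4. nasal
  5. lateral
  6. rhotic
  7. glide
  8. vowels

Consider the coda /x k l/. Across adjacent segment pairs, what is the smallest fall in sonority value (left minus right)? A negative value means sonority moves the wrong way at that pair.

-4

/x/: fricative = 3.
/k/: stop = 1.
/l/: lateral = 5.
/x/→/k/: change +2.
/k/→/l/: change -4.
Minimum = -4.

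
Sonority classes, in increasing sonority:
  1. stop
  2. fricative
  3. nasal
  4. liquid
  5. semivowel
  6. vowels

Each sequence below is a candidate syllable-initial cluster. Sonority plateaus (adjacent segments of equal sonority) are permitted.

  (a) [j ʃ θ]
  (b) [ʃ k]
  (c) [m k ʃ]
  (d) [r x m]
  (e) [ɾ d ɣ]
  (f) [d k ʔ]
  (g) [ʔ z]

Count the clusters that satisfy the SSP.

(a) [j ʃ θ]: profile 5-2-2 — violates.
(b) [ʃ k]: profile 2-1 — violates.
(c) [m k ʃ]: profile 3-1-2 — violates.
(d) [r x m]: profile 4-2-3 — violates.
(e) [ɾ d ɣ]: profile 4-1-2 — violates.
(f) [d k ʔ]: profile 1-1-1 — obeys.
(g) [ʔ z]: profile 1-2 — obeys.

2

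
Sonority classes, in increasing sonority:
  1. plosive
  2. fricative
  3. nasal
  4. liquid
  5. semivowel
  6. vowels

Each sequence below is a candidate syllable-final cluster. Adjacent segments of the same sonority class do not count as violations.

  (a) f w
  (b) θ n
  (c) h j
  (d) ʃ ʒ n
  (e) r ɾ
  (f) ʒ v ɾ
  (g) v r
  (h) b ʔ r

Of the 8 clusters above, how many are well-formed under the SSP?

(a) sonority 2-5: ill-formed.
(b) sonority 2-3: ill-formed.
(c) sonority 2-5: ill-formed.
(d) sonority 2-2-3: ill-formed.
(e) sonority 4-4: well-formed.
(f) sonority 2-2-4: ill-formed.
(g) sonority 2-4: ill-formed.
(h) sonority 1-1-4: ill-formed.

1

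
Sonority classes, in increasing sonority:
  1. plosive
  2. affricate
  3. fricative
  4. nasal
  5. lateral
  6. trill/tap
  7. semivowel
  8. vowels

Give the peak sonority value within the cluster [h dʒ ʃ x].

/h/ is a fricative (sonority 3).
/dʒ/ is an affricate (sonority 2).
/ʃ/ is a fricative (sonority 3).
/x/ is a fricative (sonority 3).
The maximum is 3.

3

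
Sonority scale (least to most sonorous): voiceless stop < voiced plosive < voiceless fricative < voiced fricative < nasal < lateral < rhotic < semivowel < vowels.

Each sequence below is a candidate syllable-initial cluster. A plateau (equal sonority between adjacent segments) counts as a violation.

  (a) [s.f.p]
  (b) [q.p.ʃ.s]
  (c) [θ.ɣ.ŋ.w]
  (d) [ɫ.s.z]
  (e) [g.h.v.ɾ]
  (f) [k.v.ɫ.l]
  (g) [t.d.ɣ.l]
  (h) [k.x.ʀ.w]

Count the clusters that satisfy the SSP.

(a) 3-3-1 → violates
(b) 1-1-3-3 → violates
(c) 3-4-5-8 → obeys
(d) 6-3-4 → violates
(e) 2-3-4-7 → obeys
(f) 1-4-6-6 → violates
(g) 1-2-4-6 → obeys
(h) 1-3-7-8 → obeys

4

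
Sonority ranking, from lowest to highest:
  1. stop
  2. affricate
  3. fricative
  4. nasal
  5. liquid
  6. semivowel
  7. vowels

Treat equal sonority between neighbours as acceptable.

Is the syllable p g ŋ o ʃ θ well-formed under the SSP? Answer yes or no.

yes

Onset: /p/ is a stop (sonority 1), /g/ is a stop (sonority 1), /ŋ/ is a nasal (sonority 4); then the nucleus /o/ (sonority 7).
Onset profile 1-1-4-7 — rises to the nucleus.
Coda: /ʃ/ is a fricative (sonority 3), /θ/ is a fricative (sonority 3).
Coda profile 7-3-3 — falls from the nucleus.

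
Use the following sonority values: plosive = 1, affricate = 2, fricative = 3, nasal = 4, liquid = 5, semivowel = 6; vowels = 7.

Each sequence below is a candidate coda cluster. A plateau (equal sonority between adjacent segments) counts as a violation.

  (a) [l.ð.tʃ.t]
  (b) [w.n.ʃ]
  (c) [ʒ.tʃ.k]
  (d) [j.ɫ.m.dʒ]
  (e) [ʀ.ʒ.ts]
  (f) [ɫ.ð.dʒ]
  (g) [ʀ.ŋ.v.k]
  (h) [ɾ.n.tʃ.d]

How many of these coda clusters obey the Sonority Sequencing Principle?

(a) [l.ð.tʃ.t]: profile 5-3-2-1 — obeys.
(b) [w.n.ʃ]: profile 6-4-3 — obeys.
(c) [ʒ.tʃ.k]: profile 3-2-1 — obeys.
(d) [j.ɫ.m.dʒ]: profile 6-5-4-2 — obeys.
(e) [ʀ.ʒ.ts]: profile 5-3-2 — obeys.
(f) [ɫ.ð.dʒ]: profile 5-3-2 — obeys.
(g) [ʀ.ŋ.v.k]: profile 5-4-3-1 — obeys.
(h) [ɾ.n.tʃ.d]: profile 5-4-2-1 — obeys.

8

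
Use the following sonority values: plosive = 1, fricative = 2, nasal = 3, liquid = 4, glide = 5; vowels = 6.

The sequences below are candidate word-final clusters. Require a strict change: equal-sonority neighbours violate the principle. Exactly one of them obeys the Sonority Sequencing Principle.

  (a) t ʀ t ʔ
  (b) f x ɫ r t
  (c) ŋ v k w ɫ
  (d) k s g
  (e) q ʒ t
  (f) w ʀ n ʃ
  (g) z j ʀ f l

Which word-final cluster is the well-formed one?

f

(a) t ʀ t ʔ: profile 1-4-1-1 — violates.
(b) f x ɫ r t: profile 2-2-4-4-1 — violates.
(c) ŋ v k w ɫ: profile 3-2-1-5-4 — violates.
(d) k s g: profile 1-2-1 — violates.
(e) q ʒ t: profile 1-2-1 — violates.
(f) w ʀ n ʃ: profile 5-4-3-2 — obeys.
(g) z j ʀ f l: profile 2-5-4-2-4 — violates.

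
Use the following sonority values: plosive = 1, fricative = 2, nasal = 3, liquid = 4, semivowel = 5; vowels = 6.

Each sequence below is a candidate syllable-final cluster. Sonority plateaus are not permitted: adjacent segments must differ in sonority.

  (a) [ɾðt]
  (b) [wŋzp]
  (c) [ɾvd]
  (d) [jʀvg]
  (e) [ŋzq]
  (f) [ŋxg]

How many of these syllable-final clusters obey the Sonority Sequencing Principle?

6

(a) sonority 4-2-1: well-formed.
(b) sonority 5-3-2-1: well-formed.
(c) sonority 4-2-1: well-formed.
(d) sonority 5-4-2-1: well-formed.
(e) sonority 3-2-1: well-formed.
(f) sonority 3-2-1: well-formed.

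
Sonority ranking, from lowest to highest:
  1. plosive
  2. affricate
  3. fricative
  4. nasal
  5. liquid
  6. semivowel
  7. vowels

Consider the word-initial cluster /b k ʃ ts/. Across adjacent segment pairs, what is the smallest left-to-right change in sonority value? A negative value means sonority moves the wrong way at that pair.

/b/: plosive = 1.
/k/: plosive = 1.
/ʃ/: fricative = 3.
/ts/: affricate = 2.
/b/→/k/: change +0.
/k/→/ʃ/: change +2.
/ʃ/→/ts/: change -1.
Minimum = -1.

-1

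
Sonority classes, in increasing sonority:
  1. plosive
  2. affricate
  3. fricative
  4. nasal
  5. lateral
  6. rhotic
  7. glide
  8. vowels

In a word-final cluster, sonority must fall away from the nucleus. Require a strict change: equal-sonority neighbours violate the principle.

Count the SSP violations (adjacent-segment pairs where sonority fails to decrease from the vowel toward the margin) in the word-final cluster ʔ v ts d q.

2

/ʔ/ — plosive, sonority 1.
/v/ — fricative, sonority 3.
/ts/ — affricate, sonority 2.
/d/ — plosive, sonority 1.
/q/ — plosive, sonority 1.
/ʔ/→/v/: 1→3 (does not fall) — violation.
/v/→/ts/: 3→2 (falls) — ok.
/ts/→/d/: 2→1 (falls) — ok.
/d/→/q/: 1→1 (plateau) — violation.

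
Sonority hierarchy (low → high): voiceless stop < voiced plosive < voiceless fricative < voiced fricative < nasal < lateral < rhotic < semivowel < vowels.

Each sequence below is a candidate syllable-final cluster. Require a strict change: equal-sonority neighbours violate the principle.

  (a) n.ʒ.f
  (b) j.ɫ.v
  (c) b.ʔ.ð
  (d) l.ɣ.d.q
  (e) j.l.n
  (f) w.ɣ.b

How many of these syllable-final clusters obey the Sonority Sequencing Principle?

5

(a) n.ʒ.f: profile 5-4-3 — obeys.
(b) j.ɫ.v: profile 8-6-4 — obeys.
(c) b.ʔ.ð: profile 2-1-4 — violates.
(d) l.ɣ.d.q: profile 6-4-2-1 — obeys.
(e) j.l.n: profile 8-6-5 — obeys.
(f) w.ɣ.b: profile 8-4-2 — obeys.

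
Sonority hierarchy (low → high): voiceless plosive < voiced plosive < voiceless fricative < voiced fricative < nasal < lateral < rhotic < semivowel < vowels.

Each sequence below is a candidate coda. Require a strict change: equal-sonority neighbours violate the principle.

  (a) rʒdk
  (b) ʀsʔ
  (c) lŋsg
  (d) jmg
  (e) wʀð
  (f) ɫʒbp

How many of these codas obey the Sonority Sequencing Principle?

(a) sonority 7-4-2-1: well-formed.
(b) sonority 7-3-1: well-formed.
(c) sonority 6-5-3-2: well-formed.
(d) sonority 8-5-2: well-formed.
(e) sonority 8-7-4: well-formed.
(f) sonority 6-4-2-1: well-formed.

6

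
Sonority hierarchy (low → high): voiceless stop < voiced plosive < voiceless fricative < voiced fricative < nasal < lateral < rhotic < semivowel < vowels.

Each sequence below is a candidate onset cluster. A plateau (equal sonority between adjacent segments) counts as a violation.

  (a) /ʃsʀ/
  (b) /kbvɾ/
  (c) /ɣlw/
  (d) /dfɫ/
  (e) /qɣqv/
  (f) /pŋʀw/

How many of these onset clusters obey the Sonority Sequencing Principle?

4

(a) /ʃsʀ/: profile 3-3-7 — violates.
(b) /kbvɾ/: profile 1-2-4-7 — obeys.
(c) /ɣlw/: profile 4-6-8 — obeys.
(d) /dfɫ/: profile 2-3-6 — obeys.
(e) /qɣqv/: profile 1-4-1-4 — violates.
(f) /pŋʀw/: profile 1-5-7-8 — obeys.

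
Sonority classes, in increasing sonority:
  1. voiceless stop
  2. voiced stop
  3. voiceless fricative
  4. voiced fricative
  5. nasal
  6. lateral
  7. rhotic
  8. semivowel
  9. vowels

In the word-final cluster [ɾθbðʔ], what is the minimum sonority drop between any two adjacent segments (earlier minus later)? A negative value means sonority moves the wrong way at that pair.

-2

/ɾ/: rhotic = 7.
/θ/: voiceless fricative = 3.
/b/: voiced stop = 2.
/ð/: voiced fricative = 4.
/ʔ/: voiceless stop = 1.
/ɾ/→/θ/: change +4.
/θ/→/b/: change +1.
/b/→/ð/: change -2.
/ð/→/ʔ/: change +3.
Minimum = -2.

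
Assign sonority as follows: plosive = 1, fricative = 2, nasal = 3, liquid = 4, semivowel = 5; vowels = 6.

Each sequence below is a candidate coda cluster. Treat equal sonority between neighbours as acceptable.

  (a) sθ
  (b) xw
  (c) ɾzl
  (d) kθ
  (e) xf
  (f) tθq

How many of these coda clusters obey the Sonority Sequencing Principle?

2

(a) 2-2 → obeys
(b) 2-5 → violates
(c) 4-2-4 → violates
(d) 1-2 → violates
(e) 2-2 → obeys
(f) 1-2-1 → violates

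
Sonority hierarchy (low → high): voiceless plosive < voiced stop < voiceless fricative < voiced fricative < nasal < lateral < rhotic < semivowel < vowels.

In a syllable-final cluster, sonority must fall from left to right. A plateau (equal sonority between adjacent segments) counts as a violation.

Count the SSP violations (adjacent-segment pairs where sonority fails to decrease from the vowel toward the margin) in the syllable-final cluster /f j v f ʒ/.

/f/: voiceless fricative = 3.
/j/: semivowel = 8.
/v/: voiced fricative = 4.
/f/: voiceless fricative = 3.
/ʒ/: voiced fricative = 4.
/f/→/j/: 3→8 (does not fall) — violation.
/j/→/v/: 8→4 (falls) — ok.
/v/→/f/: 4→3 (falls) — ok.
/f/→/ʒ/: 3→4 (does not fall) — violation.

2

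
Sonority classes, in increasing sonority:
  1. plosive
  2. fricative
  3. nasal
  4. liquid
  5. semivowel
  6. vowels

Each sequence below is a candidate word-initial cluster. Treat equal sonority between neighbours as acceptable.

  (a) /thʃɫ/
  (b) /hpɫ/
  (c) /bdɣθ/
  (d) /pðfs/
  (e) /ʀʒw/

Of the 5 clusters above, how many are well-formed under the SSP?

(a) 1-2-2-4 → obeys
(b) 2-1-4 → violates
(c) 1-1-2-2 → obeys
(d) 1-2-2-2 → obeys
(e) 4-2-5 → violates

3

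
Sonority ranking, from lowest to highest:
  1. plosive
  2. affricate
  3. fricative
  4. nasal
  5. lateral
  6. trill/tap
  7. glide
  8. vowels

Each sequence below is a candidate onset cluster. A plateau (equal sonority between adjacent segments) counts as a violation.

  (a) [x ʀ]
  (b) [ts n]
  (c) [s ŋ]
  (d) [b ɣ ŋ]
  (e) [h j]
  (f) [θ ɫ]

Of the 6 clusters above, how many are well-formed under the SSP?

6

(a) 3-6 → obeys
(b) 2-4 → obeys
(c) 3-4 → obeys
(d) 1-3-4 → obeys
(e) 3-7 → obeys
(f) 3-5 → obeys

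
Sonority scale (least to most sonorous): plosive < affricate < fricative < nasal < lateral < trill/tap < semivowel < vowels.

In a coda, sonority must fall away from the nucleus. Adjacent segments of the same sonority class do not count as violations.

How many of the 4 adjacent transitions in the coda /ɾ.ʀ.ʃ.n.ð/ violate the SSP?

/ɾ/ is a trill/tap (sonority 6).
/ʀ/ is a trill/tap (sonority 6).
/ʃ/ is a fricative (sonority 3).
/n/ is a nasal (sonority 4).
/ð/ is a fricative (sonority 3).
/ɾ/→/ʀ/: 6→6 (plateau, allowed) — ok.
/ʀ/→/ʃ/: 6→3 (falls) — ok.
/ʃ/→/n/: 3→4 (does not fall) — violation.
/n/→/ð/: 4→3 (falls) — ok.

1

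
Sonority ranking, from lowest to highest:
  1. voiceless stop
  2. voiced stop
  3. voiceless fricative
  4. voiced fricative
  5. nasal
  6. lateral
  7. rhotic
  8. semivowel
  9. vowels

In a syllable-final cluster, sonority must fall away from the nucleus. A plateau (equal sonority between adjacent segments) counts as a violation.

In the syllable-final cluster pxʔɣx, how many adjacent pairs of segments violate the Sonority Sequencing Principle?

/p/: voiceless stop = 1.
/x/: voiceless fricative = 3.
/ʔ/: voiceless stop = 1.
/ɣ/: voiced fricative = 4.
/x/: voiceless fricative = 3.
/p/→/x/: 1→3 (does not fall) — violation.
/x/→/ʔ/: 3→1 (falls) — ok.
/ʔ/→/ɣ/: 1→4 (does not fall) — violation.
/ɣ/→/x/: 4→3 (falls) — ok.

2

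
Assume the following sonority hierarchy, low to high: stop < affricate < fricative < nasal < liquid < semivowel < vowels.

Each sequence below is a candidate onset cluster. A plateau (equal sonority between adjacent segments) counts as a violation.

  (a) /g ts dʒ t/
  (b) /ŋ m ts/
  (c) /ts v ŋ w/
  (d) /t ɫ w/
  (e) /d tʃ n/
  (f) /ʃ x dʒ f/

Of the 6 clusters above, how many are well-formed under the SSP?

3

(a) sonority 1-2-2-1: ill-formed.
(b) sonority 4-4-2: ill-formed.
(c) sonority 2-3-4-6: well-formed.
(d) sonority 1-5-6: well-formed.
(e) sonority 1-2-4: well-formed.
(f) sonority 3-3-2-3: ill-formed.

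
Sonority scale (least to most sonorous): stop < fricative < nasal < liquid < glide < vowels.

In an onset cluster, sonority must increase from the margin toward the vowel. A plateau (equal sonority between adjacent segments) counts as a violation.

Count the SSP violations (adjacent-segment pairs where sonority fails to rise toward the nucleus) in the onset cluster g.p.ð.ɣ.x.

3

/g/: stop = 1.
/p/: stop = 1.
/ð/: fricative = 2.
/ɣ/: fricative = 2.
/x/: fricative = 2.
/g/→/p/: 1→1 (plateau) — violation.
/p/→/ð/: 1→2 (rises) — ok.
/ð/→/ɣ/: 2→2 (plateau) — violation.
/ɣ/→/x/: 2→2 (plateau) — violation.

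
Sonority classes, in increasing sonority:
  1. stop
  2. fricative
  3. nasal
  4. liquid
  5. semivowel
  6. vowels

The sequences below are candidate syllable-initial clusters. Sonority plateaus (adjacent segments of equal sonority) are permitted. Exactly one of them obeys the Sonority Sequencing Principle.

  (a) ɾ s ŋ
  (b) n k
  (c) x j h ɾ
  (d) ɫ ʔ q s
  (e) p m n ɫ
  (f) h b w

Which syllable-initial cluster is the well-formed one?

(a) ɾ s ŋ: profile 4-2-3 — violates.
(b) n k: profile 3-1 — violates.
(c) x j h ɾ: profile 2-5-2-4 — violates.
(d) ɫ ʔ q s: profile 4-1-1-2 — violates.
(e) p m n ɫ: profile 1-3-3-4 — obeys.
(f) h b w: profile 2-1-5 — violates.

e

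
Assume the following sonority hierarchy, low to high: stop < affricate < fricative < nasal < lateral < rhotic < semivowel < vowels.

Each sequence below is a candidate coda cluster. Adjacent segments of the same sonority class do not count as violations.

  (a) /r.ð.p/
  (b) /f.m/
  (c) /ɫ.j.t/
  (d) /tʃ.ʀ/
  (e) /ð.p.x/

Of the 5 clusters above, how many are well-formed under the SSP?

1

(a) sonority 6-3-1: well-formed.
(b) sonority 3-4: ill-formed.
(c) sonority 5-7-1: ill-formed.
(d) sonority 2-6: ill-formed.
(e) sonority 3-1-3: ill-formed.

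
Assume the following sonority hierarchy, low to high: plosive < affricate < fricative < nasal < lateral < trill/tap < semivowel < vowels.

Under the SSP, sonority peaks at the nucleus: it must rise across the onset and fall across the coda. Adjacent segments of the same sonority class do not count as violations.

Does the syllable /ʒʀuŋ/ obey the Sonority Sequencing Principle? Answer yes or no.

Onset: /ʒ/ is a fricative (sonority 3), /ʀ/ is a trill/tap (sonority 6); then the nucleus /u/ (sonority 8).
Onset profile 3-6-8 — rises to the nucleus.
Coda: /ŋ/ is a nasal (sonority 4).
Coda profile 8-4 — falls from the nucleus.

yes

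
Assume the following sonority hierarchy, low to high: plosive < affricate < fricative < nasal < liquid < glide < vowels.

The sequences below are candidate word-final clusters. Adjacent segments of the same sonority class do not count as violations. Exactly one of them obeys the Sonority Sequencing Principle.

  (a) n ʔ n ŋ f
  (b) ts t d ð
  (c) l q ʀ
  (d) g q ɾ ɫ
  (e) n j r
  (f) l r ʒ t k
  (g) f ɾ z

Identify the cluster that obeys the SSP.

(a) sonority 4-1-4-4-3: ill-formed.
(b) sonority 2-1-1-3: ill-formed.
(c) sonority 5-1-5: ill-formed.
(d) sonority 1-1-5-5: ill-formed.
(e) sonority 4-6-5: ill-formed.
(f) sonority 5-5-3-1-1: well-formed.
(g) sonority 3-5-3: ill-formed.

f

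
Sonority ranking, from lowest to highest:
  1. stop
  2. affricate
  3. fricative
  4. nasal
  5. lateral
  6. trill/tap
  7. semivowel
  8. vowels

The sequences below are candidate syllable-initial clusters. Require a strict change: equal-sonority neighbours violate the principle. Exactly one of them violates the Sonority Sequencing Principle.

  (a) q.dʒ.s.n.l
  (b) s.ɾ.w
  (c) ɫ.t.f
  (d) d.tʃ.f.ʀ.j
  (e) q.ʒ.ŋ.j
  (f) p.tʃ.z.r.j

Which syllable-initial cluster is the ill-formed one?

c

(a) sonority 1-2-3-4-5: well-formed.
(b) sonority 3-6-7: well-formed.
(c) sonority 5-1-3: ill-formed.
(d) sonority 1-2-3-6-7: well-formed.
(e) sonority 1-3-4-7: well-formed.
(f) sonority 1-2-3-6-7: well-formed.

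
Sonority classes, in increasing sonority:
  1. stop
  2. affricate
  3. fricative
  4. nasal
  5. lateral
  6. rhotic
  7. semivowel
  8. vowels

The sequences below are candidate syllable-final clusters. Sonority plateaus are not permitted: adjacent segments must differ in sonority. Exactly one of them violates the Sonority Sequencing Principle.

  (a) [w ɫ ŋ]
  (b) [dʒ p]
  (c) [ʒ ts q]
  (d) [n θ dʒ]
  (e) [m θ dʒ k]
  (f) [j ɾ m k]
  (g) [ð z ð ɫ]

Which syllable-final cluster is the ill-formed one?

g

(a) 7-5-4 → obeys
(b) 2-1 → obeys
(c) 3-2-1 → obeys
(d) 4-3-2 → obeys
(e) 4-3-2-1 → obeys
(f) 7-6-4-1 → obeys
(g) 3-3-3-5 → violates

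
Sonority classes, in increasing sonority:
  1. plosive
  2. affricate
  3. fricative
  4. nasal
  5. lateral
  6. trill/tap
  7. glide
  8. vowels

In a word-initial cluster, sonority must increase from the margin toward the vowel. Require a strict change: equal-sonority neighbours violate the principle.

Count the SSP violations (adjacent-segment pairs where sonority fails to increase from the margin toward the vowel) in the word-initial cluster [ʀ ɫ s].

2

/ʀ/ — trill/tap, sonority 6.
/ɫ/ — lateral, sonority 5.
/s/ — fricative, sonority 3.
/ʀ/→/ɫ/: 6→5 (does not rise) — violation.
/ɫ/→/s/: 5→3 (does not rise) — violation.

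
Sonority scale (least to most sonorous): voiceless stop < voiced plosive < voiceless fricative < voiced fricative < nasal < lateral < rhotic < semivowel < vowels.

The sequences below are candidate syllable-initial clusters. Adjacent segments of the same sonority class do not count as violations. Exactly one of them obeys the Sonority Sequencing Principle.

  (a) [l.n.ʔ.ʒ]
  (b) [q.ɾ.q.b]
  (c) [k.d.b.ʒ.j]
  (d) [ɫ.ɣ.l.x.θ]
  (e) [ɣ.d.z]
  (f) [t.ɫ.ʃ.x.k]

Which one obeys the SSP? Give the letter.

c

(a) [l.n.ʔ.ʒ]: profile 6-5-1-4 — violates.
(b) [q.ɾ.q.b]: profile 1-7-1-2 — violates.
(c) [k.d.b.ʒ.j]: profile 1-2-2-4-8 — obeys.
(d) [ɫ.ɣ.l.x.θ]: profile 6-4-6-3-3 — violates.
(e) [ɣ.d.z]: profile 4-2-4 — violates.
(f) [t.ɫ.ʃ.x.k]: profile 1-6-3-3-1 — violates.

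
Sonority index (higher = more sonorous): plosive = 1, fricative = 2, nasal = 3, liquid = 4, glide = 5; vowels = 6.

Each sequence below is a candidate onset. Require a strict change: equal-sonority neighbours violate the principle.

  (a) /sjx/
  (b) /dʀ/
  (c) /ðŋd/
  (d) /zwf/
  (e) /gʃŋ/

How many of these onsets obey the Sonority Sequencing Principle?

(a) 2-5-2 → violates
(b) 1-4 → obeys
(c) 2-3-1 → violates
(d) 2-5-2 → violates
(e) 1-2-3 → obeys

2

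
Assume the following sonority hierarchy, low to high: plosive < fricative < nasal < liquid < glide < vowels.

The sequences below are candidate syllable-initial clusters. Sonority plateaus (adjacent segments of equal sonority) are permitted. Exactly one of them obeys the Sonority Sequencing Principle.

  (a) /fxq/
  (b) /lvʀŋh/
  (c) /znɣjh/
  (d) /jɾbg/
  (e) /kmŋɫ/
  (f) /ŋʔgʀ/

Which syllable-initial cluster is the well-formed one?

e

(a) 2-2-1 → violates
(b) 4-2-4-3-2 → violates
(c) 2-3-2-5-2 → violates
(d) 5-4-1-1 → violates
(e) 1-3-3-4 → obeys
(f) 3-1-1-4 → violates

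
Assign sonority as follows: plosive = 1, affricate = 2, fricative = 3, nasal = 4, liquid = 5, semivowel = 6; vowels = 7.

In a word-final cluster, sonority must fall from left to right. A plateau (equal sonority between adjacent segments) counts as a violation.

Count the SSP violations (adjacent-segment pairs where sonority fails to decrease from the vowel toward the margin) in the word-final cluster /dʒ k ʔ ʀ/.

/dʒ/ — affricate, sonority 2.
/k/ — plosive, sonority 1.
/ʔ/ — plosive, sonority 1.
/ʀ/ — liquid, sonority 5.
/dʒ/→/k/: 2→1 (falls) — ok.
/k/→/ʔ/: 1→1 (plateau) — violation.
/ʔ/→/ʀ/: 1→5 (does not fall) — violation.

2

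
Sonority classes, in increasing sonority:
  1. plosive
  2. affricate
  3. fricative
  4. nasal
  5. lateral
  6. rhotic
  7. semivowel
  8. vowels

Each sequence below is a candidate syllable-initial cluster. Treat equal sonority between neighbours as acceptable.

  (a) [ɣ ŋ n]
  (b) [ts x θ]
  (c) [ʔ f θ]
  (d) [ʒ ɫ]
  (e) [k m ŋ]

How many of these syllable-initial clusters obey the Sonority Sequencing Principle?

5

(a) 3-4-4 → obeys
(b) 2-3-3 → obeys
(c) 1-3-3 → obeys
(d) 3-5 → obeys
(e) 1-4-4 → obeys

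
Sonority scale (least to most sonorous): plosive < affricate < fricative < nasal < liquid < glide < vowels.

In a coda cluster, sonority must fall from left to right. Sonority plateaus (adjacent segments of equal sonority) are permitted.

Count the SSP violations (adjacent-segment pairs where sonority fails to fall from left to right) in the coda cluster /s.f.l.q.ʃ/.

2

/s/ — fricative, sonority 3.
/f/ — fricative, sonority 3.
/l/ — liquid, sonority 5.
/q/ — plosive, sonority 1.
/ʃ/ — fricative, sonority 3.
/s/→/f/: 3→3 (plateau, allowed) — ok.
/f/→/l/: 3→5 (does not fall) — violation.
/l/→/q/: 5→1 (falls) — ok.
/q/→/ʃ/: 1→3 (does not fall) — violation.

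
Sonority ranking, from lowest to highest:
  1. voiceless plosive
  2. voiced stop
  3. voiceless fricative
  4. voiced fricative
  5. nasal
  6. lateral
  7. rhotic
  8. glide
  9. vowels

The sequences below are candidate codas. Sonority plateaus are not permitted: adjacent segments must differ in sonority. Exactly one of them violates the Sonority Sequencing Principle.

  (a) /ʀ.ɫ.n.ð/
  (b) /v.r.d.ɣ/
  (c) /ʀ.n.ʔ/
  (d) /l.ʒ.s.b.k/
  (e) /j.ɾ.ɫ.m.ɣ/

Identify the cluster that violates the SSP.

b

(a) 7-6-5-4 → obeys
(b) 4-7-2-4 → violates
(c) 7-5-1 → obeys
(d) 6-4-3-2-1 → obeys
(e) 8-7-6-5-4 → obeys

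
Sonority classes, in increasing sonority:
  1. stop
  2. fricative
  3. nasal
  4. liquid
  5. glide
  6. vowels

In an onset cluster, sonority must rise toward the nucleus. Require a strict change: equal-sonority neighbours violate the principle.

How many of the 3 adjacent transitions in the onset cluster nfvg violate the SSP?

/n/: nasal = 3.
/f/: fricative = 2.
/v/: fricative = 2.
/g/: stop = 1.
/n/→/f/: 3→2 (does not rise) — violation.
/f/→/v/: 2→2 (plateau) — violation.
/v/→/g/: 2→1 (does not rise) — violation.

3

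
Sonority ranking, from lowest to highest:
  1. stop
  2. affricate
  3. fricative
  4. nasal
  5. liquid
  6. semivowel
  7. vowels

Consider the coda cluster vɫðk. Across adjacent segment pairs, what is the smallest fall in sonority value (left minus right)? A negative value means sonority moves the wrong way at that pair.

-2

/v/ — fricative, sonority 3.
/ɫ/ — liquid, sonority 5.
/ð/ — fricative, sonority 3.
/k/ — stop, sonority 1.
/v/→/ɫ/: change -2.
/ɫ/→/ð/: change +2.
/ð/→/k/: change +2.
Minimum = -2.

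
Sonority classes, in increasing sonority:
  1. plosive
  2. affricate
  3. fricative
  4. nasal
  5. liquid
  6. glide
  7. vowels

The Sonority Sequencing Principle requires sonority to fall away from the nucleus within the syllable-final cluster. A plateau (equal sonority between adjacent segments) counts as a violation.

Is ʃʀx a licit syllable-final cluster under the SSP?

no

/ʃ/ — fricative, sonority 3.
/ʀ/ — liquid, sonority 5.
/x/ — fricative, sonority 3.
The profile is 3-5-3. Between /ʃ/ (3) and /ʀ/ (5) sonority does not fall, so the cluster violates the SSP.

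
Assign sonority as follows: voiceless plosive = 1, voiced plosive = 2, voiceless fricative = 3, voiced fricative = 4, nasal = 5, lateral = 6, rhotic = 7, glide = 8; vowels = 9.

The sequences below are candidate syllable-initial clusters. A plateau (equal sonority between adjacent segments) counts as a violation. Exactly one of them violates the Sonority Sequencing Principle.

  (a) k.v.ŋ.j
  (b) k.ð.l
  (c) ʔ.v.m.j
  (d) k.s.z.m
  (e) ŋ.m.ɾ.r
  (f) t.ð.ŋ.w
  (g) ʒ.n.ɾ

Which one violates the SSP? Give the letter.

e

(a) 1-4-5-8 → obeys
(b) 1-4-6 → obeys
(c) 1-4-5-8 → obeys
(d) 1-3-4-5 → obeys
(e) 5-5-7-7 → violates
(f) 1-4-5-8 → obeys
(g) 4-5-7 → obeys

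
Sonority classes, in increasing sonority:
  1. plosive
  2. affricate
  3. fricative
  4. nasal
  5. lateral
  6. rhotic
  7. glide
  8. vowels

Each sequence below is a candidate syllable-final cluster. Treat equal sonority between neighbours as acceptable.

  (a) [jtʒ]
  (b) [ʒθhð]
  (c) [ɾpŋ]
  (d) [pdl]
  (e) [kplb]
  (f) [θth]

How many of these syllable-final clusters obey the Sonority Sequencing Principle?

(a) [jtʒ]: profile 7-1-3 — violates.
(b) [ʒθhð]: profile 3-3-3-3 — obeys.
(c) [ɾpŋ]: profile 6-1-4 — violates.
(d) [pdl]: profile 1-1-5 — violates.
(e) [kplb]: profile 1-1-5-1 — violates.
(f) [θth]: profile 3-1-3 — violates.

1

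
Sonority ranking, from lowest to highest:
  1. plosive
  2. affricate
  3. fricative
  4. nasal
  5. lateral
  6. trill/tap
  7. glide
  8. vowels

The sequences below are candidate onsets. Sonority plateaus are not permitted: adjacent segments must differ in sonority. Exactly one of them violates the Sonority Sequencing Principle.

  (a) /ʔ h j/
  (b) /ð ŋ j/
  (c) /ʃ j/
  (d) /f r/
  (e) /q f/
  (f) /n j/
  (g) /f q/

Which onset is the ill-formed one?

g

(a) /ʔ h j/: profile 1-3-7 — obeys.
(b) /ð ŋ j/: profile 3-4-7 — obeys.
(c) /ʃ j/: profile 3-7 — obeys.
(d) /f r/: profile 3-6 — obeys.
(e) /q f/: profile 1-3 — obeys.
(f) /n j/: profile 4-7 — obeys.
(g) /f q/: profile 3-1 — violates.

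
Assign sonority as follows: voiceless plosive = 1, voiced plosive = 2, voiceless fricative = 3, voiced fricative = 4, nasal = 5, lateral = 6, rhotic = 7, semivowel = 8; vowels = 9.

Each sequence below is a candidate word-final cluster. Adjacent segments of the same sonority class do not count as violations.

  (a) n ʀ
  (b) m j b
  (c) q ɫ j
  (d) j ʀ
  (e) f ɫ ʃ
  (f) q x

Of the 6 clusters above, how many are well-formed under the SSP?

1

(a) n ʀ: profile 5-7 — violates.
(b) m j b: profile 5-8-2 — violates.
(c) q ɫ j: profile 1-6-8 — violates.
(d) j ʀ: profile 8-7 — obeys.
(e) f ɫ ʃ: profile 3-6-3 — violates.
(f) q x: profile 1-3 — violates.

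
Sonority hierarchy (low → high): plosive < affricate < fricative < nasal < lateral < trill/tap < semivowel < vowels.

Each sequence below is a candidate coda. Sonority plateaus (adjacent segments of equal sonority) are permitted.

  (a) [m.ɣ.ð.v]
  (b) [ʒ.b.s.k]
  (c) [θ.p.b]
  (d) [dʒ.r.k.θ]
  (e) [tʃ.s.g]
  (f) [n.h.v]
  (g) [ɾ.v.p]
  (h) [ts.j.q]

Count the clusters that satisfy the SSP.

4

(a) [m.ɣ.ð.v]: profile 4-3-3-3 — obeys.
(b) [ʒ.b.s.k]: profile 3-1-3-1 — violates.
(c) [θ.p.b]: profile 3-1-1 — obeys.
(d) [dʒ.r.k.θ]: profile 2-6-1-3 — violates.
(e) [tʃ.s.g]: profile 2-3-1 — violates.
(f) [n.h.v]: profile 4-3-3 — obeys.
(g) [ɾ.v.p]: profile 6-3-1 — obeys.
(h) [ts.j.q]: profile 2-7-1 — violates.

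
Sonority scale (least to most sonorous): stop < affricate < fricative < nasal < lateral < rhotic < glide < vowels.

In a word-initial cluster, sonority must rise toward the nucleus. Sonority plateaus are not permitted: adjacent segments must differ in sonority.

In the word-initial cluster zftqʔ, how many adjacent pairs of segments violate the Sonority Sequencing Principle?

4

/z/ — fricative, sonority 3.
/f/ — fricative, sonority 3.
/t/ — stop, sonority 1.
/q/ — stop, sonority 1.
/ʔ/ — stop, sonority 1.
/z/→/f/: 3→3 (plateau) — violation.
/f/→/t/: 3→1 (does not rise) — violation.
/t/→/q/: 1→1 (plateau) — violation.
/q/→/ʔ/: 1→1 (plateau) — violation.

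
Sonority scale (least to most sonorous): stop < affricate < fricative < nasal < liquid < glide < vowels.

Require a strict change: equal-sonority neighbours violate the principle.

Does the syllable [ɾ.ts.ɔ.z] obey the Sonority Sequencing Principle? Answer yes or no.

no

Onset: /ɾ/ is a liquid (sonority 5), /ts/ is an affricate (sonority 2); then the nucleus /ɔ/ (sonority 7).
Onset profile 5-2-7 — does not strictly rise throughout.
Coda: /z/ is a fricative (sonority 3).
Coda profile 7-3 — falls from the nucleus.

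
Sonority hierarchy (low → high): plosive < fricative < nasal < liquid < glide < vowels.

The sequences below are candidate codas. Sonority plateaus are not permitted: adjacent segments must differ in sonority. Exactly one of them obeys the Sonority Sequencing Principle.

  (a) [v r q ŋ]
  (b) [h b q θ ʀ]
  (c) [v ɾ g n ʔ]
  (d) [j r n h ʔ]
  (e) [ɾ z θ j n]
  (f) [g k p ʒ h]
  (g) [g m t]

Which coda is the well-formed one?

(a) 2-4-1-3 → violates
(b) 2-1-1-2-4 → violates
(c) 2-4-1-3-1 → violates
(d) 5-4-3-2-1 → obeys
(e) 4-2-2-5-3 → violates
(f) 1-1-1-2-2 → violates
(g) 1-3-1 → violates

d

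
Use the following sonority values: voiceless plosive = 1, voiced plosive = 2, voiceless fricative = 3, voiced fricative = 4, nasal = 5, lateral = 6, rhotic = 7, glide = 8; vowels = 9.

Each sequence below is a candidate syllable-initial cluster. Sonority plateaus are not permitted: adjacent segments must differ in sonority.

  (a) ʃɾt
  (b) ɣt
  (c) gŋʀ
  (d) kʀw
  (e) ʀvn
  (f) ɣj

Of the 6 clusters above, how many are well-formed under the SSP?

(a) 3-7-1 → violates
(b) 4-1 → violates
(c) 2-5-7 → obeys
(d) 1-7-8 → obeys
(e) 7-4-5 → violates
(f) 4-8 → obeys

3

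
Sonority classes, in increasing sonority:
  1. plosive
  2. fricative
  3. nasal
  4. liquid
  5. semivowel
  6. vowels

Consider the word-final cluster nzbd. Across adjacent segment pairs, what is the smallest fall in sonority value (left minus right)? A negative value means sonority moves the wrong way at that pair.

0

/n/ is a nasal (sonority 3).
/z/ is a fricative (sonority 2).
/b/ is a plosive (sonority 1).
/d/ is a plosive (sonority 1).
/n/→/z/: change +1.
/z/→/b/: change +1.
/b/→/d/: change +0.
Minimum = 0.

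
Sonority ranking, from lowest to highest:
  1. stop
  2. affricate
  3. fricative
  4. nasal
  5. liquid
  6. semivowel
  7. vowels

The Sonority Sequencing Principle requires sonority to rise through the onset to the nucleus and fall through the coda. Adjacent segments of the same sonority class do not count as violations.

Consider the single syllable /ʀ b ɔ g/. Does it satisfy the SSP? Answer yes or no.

no

Onset: /ʀ/ is a liquid (sonority 5), /b/ is a stop (sonority 1); then the nucleus /ɔ/ (sonority 7).
Onset profile 5-1-7 — does not rise throughout.
Coda: /g/ is a stop (sonority 1).
Coda profile 7-1 — falls from the nucleus.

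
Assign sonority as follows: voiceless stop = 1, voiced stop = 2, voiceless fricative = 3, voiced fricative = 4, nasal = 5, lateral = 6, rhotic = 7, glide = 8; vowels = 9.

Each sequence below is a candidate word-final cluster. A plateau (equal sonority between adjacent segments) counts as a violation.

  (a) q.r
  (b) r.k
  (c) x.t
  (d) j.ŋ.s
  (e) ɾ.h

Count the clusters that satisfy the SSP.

4

(a) q.r: profile 1-7 — violates.
(b) r.k: profile 7-1 — obeys.
(c) x.t: profile 3-1 — obeys.
(d) j.ŋ.s: profile 8-5-3 — obeys.
(e) ɾ.h: profile 7-3 — obeys.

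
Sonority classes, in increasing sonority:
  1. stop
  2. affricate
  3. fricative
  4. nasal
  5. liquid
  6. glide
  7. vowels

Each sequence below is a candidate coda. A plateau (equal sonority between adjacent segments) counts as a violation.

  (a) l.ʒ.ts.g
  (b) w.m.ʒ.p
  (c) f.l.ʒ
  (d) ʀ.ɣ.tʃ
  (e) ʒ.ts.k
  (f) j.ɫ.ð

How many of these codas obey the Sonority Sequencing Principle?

(a) l.ʒ.ts.g: profile 5-3-2-1 — obeys.
(b) w.m.ʒ.p: profile 6-4-3-1 — obeys.
(c) f.l.ʒ: profile 3-5-3 — violates.
(d) ʀ.ɣ.tʃ: profile 5-3-2 — obeys.
(e) ʒ.ts.k: profile 3-2-1 — obeys.
(f) j.ɫ.ð: profile 6-5-3 — obeys.

5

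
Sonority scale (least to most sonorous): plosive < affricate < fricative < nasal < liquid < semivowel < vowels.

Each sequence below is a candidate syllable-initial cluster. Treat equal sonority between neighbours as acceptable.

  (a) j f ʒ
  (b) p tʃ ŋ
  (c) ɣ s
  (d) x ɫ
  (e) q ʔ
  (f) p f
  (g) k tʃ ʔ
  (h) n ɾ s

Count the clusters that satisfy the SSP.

(a) 6-3-3 → violates
(b) 1-2-4 → obeys
(c) 3-3 → obeys
(d) 3-5 → obeys
(e) 1-1 → obeys
(f) 1-3 → obeys
(g) 1-2-1 → violates
(h) 4-5-3 → violates

5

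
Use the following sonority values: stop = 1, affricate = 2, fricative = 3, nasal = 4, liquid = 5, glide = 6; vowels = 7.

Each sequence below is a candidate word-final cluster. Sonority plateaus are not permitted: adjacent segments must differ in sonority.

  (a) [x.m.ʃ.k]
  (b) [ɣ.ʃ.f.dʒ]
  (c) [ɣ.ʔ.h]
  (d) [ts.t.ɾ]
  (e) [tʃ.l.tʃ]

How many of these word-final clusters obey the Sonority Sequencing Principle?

0

(a) sonority 3-4-3-1: ill-formed.
(b) sonority 3-3-3-2: ill-formed.
(c) sonority 3-1-3: ill-formed.
(d) sonority 2-1-5: ill-formed.
(e) sonority 2-5-2: ill-formed.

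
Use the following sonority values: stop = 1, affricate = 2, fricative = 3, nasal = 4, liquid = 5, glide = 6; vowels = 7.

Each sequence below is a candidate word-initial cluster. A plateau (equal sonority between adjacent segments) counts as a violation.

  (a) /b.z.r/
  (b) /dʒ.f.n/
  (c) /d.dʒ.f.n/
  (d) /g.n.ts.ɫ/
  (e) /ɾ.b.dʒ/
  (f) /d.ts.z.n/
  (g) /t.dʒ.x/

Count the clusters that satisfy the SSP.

(a) sonority 1-3-5: well-formed.
(b) sonority 2-3-4: well-formed.
(c) sonority 1-2-3-4: well-formed.
(d) sonority 1-4-2-5: ill-formed.
(e) sonority 5-1-2: ill-formed.
(f) sonority 1-2-3-4: well-formed.
(g) sonority 1-2-3: well-formed.

5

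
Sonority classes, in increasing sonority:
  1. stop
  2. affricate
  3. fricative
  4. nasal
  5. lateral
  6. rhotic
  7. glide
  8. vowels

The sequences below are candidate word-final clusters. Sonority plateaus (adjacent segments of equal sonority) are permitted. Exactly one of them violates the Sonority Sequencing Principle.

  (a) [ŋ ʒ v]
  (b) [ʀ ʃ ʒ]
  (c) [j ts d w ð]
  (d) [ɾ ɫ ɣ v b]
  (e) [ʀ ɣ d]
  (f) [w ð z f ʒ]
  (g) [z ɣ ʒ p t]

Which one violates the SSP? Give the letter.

c

(a) sonority 4-3-3: well-formed.
(b) sonority 6-3-3: well-formed.
(c) sonority 7-2-1-7-3: ill-formed.
(d) sonority 6-5-3-3-1: well-formed.
(e) sonority 6-3-1: well-formed.
(f) sonority 7-3-3-3-3: well-formed.
(g) sonority 3-3-3-1-1: well-formed.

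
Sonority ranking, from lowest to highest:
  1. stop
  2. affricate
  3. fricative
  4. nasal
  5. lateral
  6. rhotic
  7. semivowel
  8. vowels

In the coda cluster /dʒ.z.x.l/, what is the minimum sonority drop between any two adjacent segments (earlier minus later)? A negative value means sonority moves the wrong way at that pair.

-2

/dʒ/ — affricate, sonority 2.
/z/ — fricative, sonority 3.
/x/ — fricative, sonority 3.
/l/ — lateral, sonority 5.
/dʒ/→/z/: change -1.
/z/→/x/: change +0.
/x/→/l/: change -2.
Minimum = -2.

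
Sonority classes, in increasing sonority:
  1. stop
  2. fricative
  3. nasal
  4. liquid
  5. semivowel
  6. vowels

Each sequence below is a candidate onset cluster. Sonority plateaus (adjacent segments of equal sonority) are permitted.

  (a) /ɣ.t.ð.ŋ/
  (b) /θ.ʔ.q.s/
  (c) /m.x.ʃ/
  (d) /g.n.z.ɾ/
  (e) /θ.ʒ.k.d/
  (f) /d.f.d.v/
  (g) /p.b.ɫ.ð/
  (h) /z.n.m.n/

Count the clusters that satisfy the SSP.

(a) sonority 2-1-2-3: ill-formed.
(b) sonority 2-1-1-2: ill-formed.
(c) sonority 3-2-2: ill-formed.
(d) sonority 1-3-2-4: ill-formed.
(e) sonority 2-2-1-1: ill-formed.
(f) sonority 1-2-1-2: ill-formed.
(g) sonority 1-1-4-2: ill-formed.
(h) sonority 2-3-3-3: well-formed.

1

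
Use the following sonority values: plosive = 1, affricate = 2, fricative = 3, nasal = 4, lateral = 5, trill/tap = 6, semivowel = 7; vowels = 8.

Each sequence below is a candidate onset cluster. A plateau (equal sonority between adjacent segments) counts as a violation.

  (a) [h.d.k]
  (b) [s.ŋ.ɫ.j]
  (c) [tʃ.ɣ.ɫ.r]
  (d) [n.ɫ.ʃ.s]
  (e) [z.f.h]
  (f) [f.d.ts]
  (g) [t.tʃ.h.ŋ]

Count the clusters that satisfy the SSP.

3

(a) sonority 3-1-1: ill-formed.
(b) sonority 3-4-5-7: well-formed.
(c) sonority 2-3-5-6: well-formed.
(d) sonority 4-5-3-3: ill-formed.
(e) sonority 3-3-3: ill-formed.
(f) sonority 3-1-2: ill-formed.
(g) sonority 1-2-3-4: well-formed.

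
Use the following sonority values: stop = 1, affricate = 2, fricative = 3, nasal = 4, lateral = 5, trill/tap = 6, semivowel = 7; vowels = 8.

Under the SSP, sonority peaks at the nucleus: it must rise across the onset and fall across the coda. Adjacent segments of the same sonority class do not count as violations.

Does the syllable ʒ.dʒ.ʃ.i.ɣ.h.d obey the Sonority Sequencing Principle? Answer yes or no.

Onset: /ʒ/ is a fricative (sonority 3), /dʒ/ is an affricate (sonority 2), /ʃ/ is a fricative (sonority 3); then the nucleus /i/ (sonority 8).
Onset profile 3-2-3-8 — does not rise throughout.
Coda: /ɣ/ is a fricative (sonority 3), /h/ is a fricative (sonority 3), /d/ is a stop (sonority 1).
Coda profile 8-3-3-1 — falls from the nucleus.

no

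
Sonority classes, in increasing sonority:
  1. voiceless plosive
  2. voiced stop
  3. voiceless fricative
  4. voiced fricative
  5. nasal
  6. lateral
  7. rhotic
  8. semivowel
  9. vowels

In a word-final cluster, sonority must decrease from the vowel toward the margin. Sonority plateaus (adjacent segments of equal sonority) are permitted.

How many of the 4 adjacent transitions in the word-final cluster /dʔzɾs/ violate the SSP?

2

/d/: voiced stop = 2.
/ʔ/: voiceless plosive = 1.
/z/: voiced fricative = 4.
/ɾ/: rhotic = 7.
/s/: voiceless fricative = 3.
/d/→/ʔ/: 2→1 (falls) — ok.
/ʔ/→/z/: 1→4 (does not fall) — violation.
/z/→/ɾ/: 4→7 (does not fall) — violation.
/ɾ/→/s/: 7→3 (falls) — ok.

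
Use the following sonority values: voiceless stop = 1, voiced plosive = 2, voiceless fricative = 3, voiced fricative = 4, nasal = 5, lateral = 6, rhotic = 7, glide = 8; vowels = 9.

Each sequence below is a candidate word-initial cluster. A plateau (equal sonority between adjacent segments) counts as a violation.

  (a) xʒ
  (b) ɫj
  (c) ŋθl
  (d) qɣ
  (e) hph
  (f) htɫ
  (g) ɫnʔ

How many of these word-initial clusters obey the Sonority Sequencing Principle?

3

(a) xʒ: profile 3-4 — obeys.
(b) ɫj: profile 6-8 — obeys.
(c) ŋθl: profile 5-3-6 — violates.
(d) qɣ: profile 1-4 — obeys.
(e) hph: profile 3-1-3 — violates.
(f) htɫ: profile 3-1-6 — violates.
(g) ɫnʔ: profile 6-5-1 — violates.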